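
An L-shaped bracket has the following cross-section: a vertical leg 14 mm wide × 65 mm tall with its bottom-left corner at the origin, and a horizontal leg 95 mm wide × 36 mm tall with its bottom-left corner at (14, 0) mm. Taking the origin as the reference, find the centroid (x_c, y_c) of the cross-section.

vertical leg: A = 14 × 65 = 910.00, centroid at (7.00, 32.50).
horizontal leg: A = 95 × 36 = 3420.00, centroid at (61.50, 18.00).
ΣA = 4330.00 mm², ΣAx_c = 216700.00 mm³, ΣAy_c = 91135.00 mm³.
x_c = 216700.00/4330.00 = 50.05 mm; y_c = 91135.00/4330.00 = 21.05 mm.

x_c = 50.05 mm, y_c = 21.05 mm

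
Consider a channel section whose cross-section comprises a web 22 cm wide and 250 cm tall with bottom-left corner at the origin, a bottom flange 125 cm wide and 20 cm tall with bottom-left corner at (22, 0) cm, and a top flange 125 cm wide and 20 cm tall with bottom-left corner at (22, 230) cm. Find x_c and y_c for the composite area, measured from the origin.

web: A = 22 × 250 = 5500.00, centroid at (11.00, 125.00).
bottom flange: A = 125 × 20 = 2500.00, centroid at (84.50, 10.00).
top flange: A = 125 × 20 = 2500.00, centroid at (84.50, 240.00).
ΣA = 10500.00 cm², ΣAx_c = 483000.00 cm³, ΣAy_c = 1312500.00 cm³.
x_c = 483000.00/10500.00 = 46.00 cm; y_c = 1312500.00/10500.00 = 125.00 cm.

x_c = 46.00 cm, y_c = 125.00 cm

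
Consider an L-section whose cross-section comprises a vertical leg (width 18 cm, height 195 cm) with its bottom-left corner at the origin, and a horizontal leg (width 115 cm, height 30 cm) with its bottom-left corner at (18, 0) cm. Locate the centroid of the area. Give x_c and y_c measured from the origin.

Part | A | x̄ᵢ | ȳᵢ | A·x̄ᵢ | A·ȳᵢ
vertical leg | 3510.00 | 9.00 | 97.50 | 31590.00 | 342225.00
horizontal leg | 3450.00 | 75.50 | 15.00 | 260475.00 | 51750.00
Σ | 6960.00 |  |  | 292065.00 | 393975.00
x_c = 292065.00 / 6960.00 = 41.96 cm
y_c = 393975.00 / 6960.00 = 56.61 cm

x_c = 41.96 cm, y_c = 56.61 cm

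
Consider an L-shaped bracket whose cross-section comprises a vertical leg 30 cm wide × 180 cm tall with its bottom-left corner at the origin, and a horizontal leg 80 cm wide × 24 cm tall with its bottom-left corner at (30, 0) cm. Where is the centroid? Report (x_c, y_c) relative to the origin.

x_c = 29.43 cm, y_c = 69.54 cm

Part | A | x̄ᵢ | ȳᵢ | A·x̄ᵢ | A·ȳᵢ
vertical leg | 5400.00 | 15.00 | 90.00 | 81000.00 | 486000.00
horizontal leg | 1920.00 | 70.00 | 12.00 | 134400.00 | 23040.00
Σ | 7320.00 |  |  | 215400.00 | 509040.00
x_c = 215400.00 / 7320.00 = 29.43 cm
y_c = 509040.00 / 7320.00 = 69.54 cm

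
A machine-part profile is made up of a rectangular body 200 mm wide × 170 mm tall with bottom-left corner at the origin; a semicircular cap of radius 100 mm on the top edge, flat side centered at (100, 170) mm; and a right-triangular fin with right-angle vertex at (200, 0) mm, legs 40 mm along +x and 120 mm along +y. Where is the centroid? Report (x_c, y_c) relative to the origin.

Part | A | x̄ᵢ | ȳᵢ | A·x̄ᵢ | A·ȳᵢ
rectangular body | 34000.00 | 100.00 | 85.00 | 3400000.00 | 2890000.00
semicircular top | 15707.96 | 100.00 | 212.44 | 1570796.33 | 3337020.42
triangular fin | 2400.00 | 213.33 | 40.00 | 512000.00 | 96000.00
Σ | 52107.96 |  |  | 5482796.33 | 6323020.42
x_c = 5482796.33 / 52107.96 = 105.22 mm
y_c = 6323020.42 / 52107.96 = 121.34 mm

x_c = 105.22 mm, y_c = 121.34 mm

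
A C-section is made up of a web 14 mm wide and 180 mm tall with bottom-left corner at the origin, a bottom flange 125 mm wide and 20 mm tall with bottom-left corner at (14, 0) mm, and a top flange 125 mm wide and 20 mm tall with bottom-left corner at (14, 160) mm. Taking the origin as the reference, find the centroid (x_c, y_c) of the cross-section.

web: A = 14 × 180 = 2520.00, centroid at (7.00, 90.00).
bottom flange: A = 125 × 20 = 2500.00, centroid at (76.50, 10.00).
top flange: A = 125 × 20 = 2500.00, centroid at (76.50, 170.00).
ΣA = 7520.00 mm²
ΣAx_c = (2520.00)(7.00) + (2500.00)(76.50) + (2500.00)(76.50) = 400140.00 mm³
ΣAy_c = (2520.00)(90.00) + (2500.00)(10.00) + (2500.00)(170.00) = 676800.00 mm³
x_c = 400140.00 / 7520.00 = 53.21 mm
y_c = 676800.00 / 7520.00 = 90.00 mm

x_c = 53.21 mm, y_c = 90.00 mm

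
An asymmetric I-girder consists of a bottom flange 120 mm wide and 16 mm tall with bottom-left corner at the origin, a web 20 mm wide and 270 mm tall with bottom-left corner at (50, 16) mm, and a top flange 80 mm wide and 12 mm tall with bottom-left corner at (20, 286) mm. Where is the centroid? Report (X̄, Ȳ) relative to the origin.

bottom flange: A = 120 × 16 = 1920.00, centroid at (60.00, 8.00).
web: A = 20 × 270 = 5400.00, centroid at (60.00, 151.00).
top flange: A = 80 × 12 = 960.00, centroid at (60.00, 292.00).
ΣA = 8280.00 mm², ΣAX̄ = 496800.00 mm³, ΣAȲ = 1111080.00 mm³.
X̄ = 496800.00/8280.00 = 60.00 mm; Ȳ = 1111080.00/8280.00 = 134.19 mm.

X̄ = 60.00 mm, Ȳ = 134.19 mm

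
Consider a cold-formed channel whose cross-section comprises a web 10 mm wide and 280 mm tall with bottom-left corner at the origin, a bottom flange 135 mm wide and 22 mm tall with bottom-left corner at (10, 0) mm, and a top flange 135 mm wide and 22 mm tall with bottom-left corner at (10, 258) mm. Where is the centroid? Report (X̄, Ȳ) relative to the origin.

Part | A | x̄ᵢ | ȳᵢ | A·x̄ᵢ | A·ȳᵢ
web | 2800.00 | 5.00 | 140.00 | 14000.00 | 392000.00
bottom flange | 2970.00 | 77.50 | 11.00 | 230175.00 | 32670.00
top flange | 2970.00 | 77.50 | 269.00 | 230175.00 | 798930.00
Σ | 8740.00 |  |  | 474350.00 | 1223600.00
X̄ = 474350.00 / 8740.00 = 54.27 mm
Ȳ = 1223600.00 / 8740.00 = 140.00 mm

X̄ = 54.27 mm, Ȳ = 140.00 mm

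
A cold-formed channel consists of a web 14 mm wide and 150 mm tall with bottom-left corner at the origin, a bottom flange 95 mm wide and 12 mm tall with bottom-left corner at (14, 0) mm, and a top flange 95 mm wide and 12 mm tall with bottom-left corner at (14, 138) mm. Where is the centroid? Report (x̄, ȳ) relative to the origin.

x̄ = 35.37 mm, ȳ = 75.00 mm

web: A = 14 × 150 = 2100.00, centroid at (7.00, 75.00).
bottom flange: A = 95 × 12 = 1140.00, centroid at (61.50, 6.00).
top flange: A = 95 × 12 = 1140.00, centroid at (61.50, 144.00).
ΣA = 4380.00 mm²
ΣAx̄ = (2100.00)(7.00) + (1140.00)(61.50) + (1140.00)(61.50) = 154920.00 mm³
ΣAȳ = (2100.00)(75.00) + (1140.00)(6.00) + (1140.00)(144.00) = 328500.00 mm³
x̄ = 154920.00 / 4380.00 = 35.37 mm
ȳ = 328500.00 / 4380.00 = 75.00 mm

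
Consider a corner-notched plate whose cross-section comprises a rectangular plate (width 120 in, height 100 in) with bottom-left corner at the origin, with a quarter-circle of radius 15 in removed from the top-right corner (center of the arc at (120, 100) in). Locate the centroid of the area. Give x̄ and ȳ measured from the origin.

x̄ = 59.20 in, ȳ = 49.35 in

plate: A = 120 × 100 = 12000.00, centroid at (60.00, 50.00).
removed quarter-circle: A = −¼π·15² = -176.71, centroid at (113.63, 93.63).
ΣA = 11823.29 in², ΣAx̄ = 699919.25 in³, ΣAȳ = 583453.54 in³.
x̄ = 699919.25/11823.29 = 59.20 in; ȳ = 583453.54/11823.29 = 49.35 in.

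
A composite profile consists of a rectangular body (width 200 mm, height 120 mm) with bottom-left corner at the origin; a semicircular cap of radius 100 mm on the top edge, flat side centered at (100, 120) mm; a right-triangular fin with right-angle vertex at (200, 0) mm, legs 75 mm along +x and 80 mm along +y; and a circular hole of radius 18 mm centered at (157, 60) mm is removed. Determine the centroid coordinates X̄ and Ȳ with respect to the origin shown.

X̄ = 107.60 mm, Ȳ = 96.20 mm

rectangular body: A = 200 × 120 = 24000.00, centroid at (100.00, 60.00).
semicircular top: A = ½π·100² = 15707.96, centroid at (100.00, 162.44).
triangular fin: A = ½·75·80 = 3000.00, centroid at (225.00, 26.67).
hole: A = −π·18² = -1017.88, centroid at (157.00, 60.00).
ΣA = 41690.09 mm², ΣAX̄ = 4485989.79 mm³, ΣAȲ = 4010549.70 mm³.
X̄ = 4485989.79/41690.09 = 107.60 mm; Ȳ = 4010549.70/41690.09 = 96.20 mm.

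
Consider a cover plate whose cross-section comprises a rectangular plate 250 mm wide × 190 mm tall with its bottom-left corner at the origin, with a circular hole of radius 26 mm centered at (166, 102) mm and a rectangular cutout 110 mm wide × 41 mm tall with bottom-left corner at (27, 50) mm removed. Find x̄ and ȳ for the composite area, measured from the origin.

x̄ = 127.61 mm, ȳ = 97.34 mm

plate: A = 250 × 190 = 47500.00, centroid at (125.00, 95.00).
hole 1: A = −π·26² = -2123.72, centroid at (166.00, 102.00).
hole 2: A = −(110 × 41) = -4510.00, centroid at (82.00, 70.50).
ΣA = 40866.28 mm², ΣAx̄ = 5215143.04 mm³, ΣAȳ = 3977925.90 mm³.
x̄ = 5215143.04/40866.28 = 127.61 mm; ȳ = 3977925.90/40866.28 = 97.34 mm.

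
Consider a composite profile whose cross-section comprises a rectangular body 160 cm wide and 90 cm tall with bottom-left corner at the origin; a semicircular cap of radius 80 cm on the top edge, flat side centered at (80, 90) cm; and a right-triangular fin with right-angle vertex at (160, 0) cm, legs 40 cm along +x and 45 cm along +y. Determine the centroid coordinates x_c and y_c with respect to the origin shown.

x_c = 83.31 cm, y_c = 75.24 cm

Part | A | x̄ᵢ | ȳᵢ | A·x̄ᵢ | A·ȳᵢ
rectangular body | 14400.00 | 80.00 | 45.00 | 1152000.00 | 648000.00
semicircular top | 10053.10 | 80.00 | 123.95 | 804247.72 | 1246112.02
triangular fin | 900.00 | 173.33 | 15.00 | 156000.00 | 13500.00
Σ | 25353.10 |  |  | 2112247.72 | 1907612.02
x_c = 2112247.72 / 25353.10 = 83.31 cm
y_c = 1907612.02 / 25353.10 = 75.24 cm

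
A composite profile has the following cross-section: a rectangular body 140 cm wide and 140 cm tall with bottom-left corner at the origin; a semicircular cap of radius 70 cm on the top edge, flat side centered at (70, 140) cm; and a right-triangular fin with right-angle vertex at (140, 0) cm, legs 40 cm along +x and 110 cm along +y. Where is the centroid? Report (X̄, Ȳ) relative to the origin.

X̄ = 76.22 cm, Ȳ = 93.53 cm

Part | A | x̄ᵢ | ȳᵢ | A·x̄ᵢ | A·ȳᵢ
rectangular body | 19600.00 | 70.00 | 70.00 | 1372000.00 | 1372000.00
semicircular top | 7696.90 | 70.00 | 169.71 | 538783.14 | 1306232.95
triangular fin | 2200.00 | 153.33 | 36.67 | 337333.33 | 80666.67
Σ | 29496.90 |  |  | 2248116.47 | 2758899.61
X̄ = 2248116.47 / 29496.90 = 76.22 cm
Ȳ = 2758899.61 / 29496.90 = 93.53 cm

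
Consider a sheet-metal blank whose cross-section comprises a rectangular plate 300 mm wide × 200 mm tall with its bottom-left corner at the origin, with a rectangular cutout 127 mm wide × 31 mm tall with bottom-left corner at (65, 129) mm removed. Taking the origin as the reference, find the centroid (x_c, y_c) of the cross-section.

plate: A = 300 × 200 = 60000.00, centroid at (150.00, 100.00).
hole: A = −(127 × 31) = -3937.00, centroid at (128.50, 144.50).
ΣA = 56063.00 mm², ΣAx_c = 8494095.50 mm³, ΣAy_c = 5431103.50 mm³.
x_c = 8494095.50/56063.00 = 151.51 mm; y_c = 5431103.50/56063.00 = 96.88 mm.

x_c = 151.51 mm, y_c = 96.88 mm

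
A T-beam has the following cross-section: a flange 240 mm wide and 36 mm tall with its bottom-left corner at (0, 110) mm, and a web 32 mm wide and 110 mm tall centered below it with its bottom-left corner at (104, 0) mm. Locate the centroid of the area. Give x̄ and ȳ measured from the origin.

web: A = 32 × 110 = 3520.00, centroid at (120.00, 55.00).
flange: A = 240 × 36 = 8640.00, centroid at (120.00, 128.00).
ΣA = 12160.00 mm², ΣAx̄ = 1459200.00 mm³, ΣAȳ = 1299520.00 mm³.
x̄ = 1459200.00/12160.00 = 120.00 mm; ȳ = 1299520.00/12160.00 = 106.87 mm.

x̄ = 120.00 mm, ȳ = 106.87 mm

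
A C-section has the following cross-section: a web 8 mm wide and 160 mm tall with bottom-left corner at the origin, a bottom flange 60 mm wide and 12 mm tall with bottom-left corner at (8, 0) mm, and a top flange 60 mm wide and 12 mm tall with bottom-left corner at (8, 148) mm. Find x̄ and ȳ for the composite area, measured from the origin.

x̄ = 22.00 mm, ȳ = 80.00 mm

web: A = 8 × 160 = 1280.00, centroid at (4.00, 80.00).
bottom flange: A = 60 × 12 = 720.00, centroid at (38.00, 6.00).
top flange: A = 60 × 12 = 720.00, centroid at (38.00, 154.00).
ΣA = 2720.00 mm², ΣAx̄ = 59840.00 mm³, ΣAȳ = 217600.00 mm³.
x̄ = 59840.00/2720.00 = 22.00 mm; ȳ = 217600.00/2720.00 = 80.00 mm.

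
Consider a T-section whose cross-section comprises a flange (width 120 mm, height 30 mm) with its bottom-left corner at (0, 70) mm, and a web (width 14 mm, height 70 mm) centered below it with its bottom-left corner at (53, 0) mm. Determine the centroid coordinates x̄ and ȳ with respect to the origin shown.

x̄ = 60.00 mm, ȳ = 74.30 mm

Part | A | x̄ᵢ | ȳᵢ | A·x̄ᵢ | A·ȳᵢ
web | 980.00 | 60.00 | 35.00 | 58800.00 | 34300.00
flange | 3600.00 | 60.00 | 85.00 | 216000.00 | 306000.00
Σ | 4580.00 |  |  | 274800.00 | 340300.00
x̄ = 274800.00 / 4580.00 = 60.00 mm
ȳ = 340300.00 / 4580.00 = 74.30 mm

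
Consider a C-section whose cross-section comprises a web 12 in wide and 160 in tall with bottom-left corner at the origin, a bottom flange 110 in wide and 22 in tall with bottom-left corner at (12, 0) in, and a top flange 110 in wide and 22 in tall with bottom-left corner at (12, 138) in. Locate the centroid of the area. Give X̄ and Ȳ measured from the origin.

X̄ = 49.67 in, Ȳ = 80.00 in

web: A = 12 × 160 = 1920.00, centroid at (6.00, 80.00).
bottom flange: A = 110 × 22 = 2420.00, centroid at (67.00, 11.00).
top flange: A = 110 × 22 = 2420.00, centroid at (67.00, 149.00).
ΣA = 6760.00 in², ΣAX̄ = 335800.00 in³, ΣAȲ = 540800.00 in³.
X̄ = 335800.00/6760.00 = 49.67 in; Ȳ = 540800.00/6760.00 = 80.00 in.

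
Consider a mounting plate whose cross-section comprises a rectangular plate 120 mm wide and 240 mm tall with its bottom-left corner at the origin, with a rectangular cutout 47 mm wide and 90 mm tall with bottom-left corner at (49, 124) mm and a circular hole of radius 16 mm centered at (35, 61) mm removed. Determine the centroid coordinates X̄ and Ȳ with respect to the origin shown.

X̄ = 58.62 mm, Ȳ = 113.28 mm

plate: A = 120 × 240 = 28800.00, centroid at (60.00, 120.00).
hole 1: A = −(47 × 90) = -4230.00, centroid at (72.50, 169.00).
hole 2: A = −π·16² = -804.25, centroid at (35.00, 61.00).
ΣA = 23765.75 mm²
ΣAX̄ = (28800.00)(60.00) + (-4230.00)(72.50) + (-804.25)(35.00) = 1393176.33 mm³
ΣAȲ = (28800.00)(120.00) + (-4230.00)(169.00) + (-804.25)(61.00) = 2692070.89 mm³
X̄ = 1393176.33 / 23765.75 = 58.62 mm
Ȳ = 2692070.89 / 23765.75 = 113.28 mm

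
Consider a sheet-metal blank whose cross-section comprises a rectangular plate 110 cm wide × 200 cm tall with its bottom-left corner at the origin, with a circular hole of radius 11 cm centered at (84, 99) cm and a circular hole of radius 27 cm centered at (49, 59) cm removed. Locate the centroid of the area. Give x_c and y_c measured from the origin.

Part | A | x̄ᵢ | ȳᵢ | A·x̄ᵢ | A·ȳᵢ
plate | 22000.00 | 55.00 | 100.00 | 1210000.00 | 2200000.00
hole 1 | -380.13 | 84.00 | 99.00 | -31931.15 | -37633.14
hole 2 | -2290.22 | 49.00 | 59.00 | -112220.83 | -135123.04
Σ | 19329.65 |  |  | 1065848.02 | 2027243.82
x_c = 1065848.02 / 19329.65 = 55.14 cm
y_c = 2027243.82 / 19329.65 = 104.88 cm

x_c = 55.14 cm, y_c = 104.88 cm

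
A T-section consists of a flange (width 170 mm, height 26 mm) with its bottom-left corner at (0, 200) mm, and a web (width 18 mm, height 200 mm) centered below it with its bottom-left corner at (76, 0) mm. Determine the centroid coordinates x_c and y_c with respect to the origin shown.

x_c = 85.00 mm, y_c = 162.28 mm

web: A = 18 × 200 = 3600.00, centroid at (85.00, 100.00).
flange: A = 170 × 26 = 4420.00, centroid at (85.00, 213.00).
ΣA = 8020.00 mm², ΣAx_c = 681700.00 mm³, ΣAy_c = 1301460.00 mm³.
x_c = 681700.00/8020.00 = 85.00 mm; y_c = 1301460.00/8020.00 = 162.28 mm.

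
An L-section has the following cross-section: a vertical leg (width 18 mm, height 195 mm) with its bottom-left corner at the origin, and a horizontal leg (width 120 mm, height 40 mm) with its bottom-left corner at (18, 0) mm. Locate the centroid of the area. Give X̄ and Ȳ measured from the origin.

X̄ = 48.86 mm, Ȳ = 52.73 mm

vertical leg: A = 18 × 195 = 3510.00, centroid at (9.00, 97.50).
horizontal leg: A = 120 × 40 = 4800.00, centroid at (78.00, 20.00).
ΣA = 8310.00 mm²
ΣAX̄ = (3510.00)(9.00) + (4800.00)(78.00) = 405990.00 mm³
ΣAȲ = (3510.00)(97.50) + (4800.00)(20.00) = 438225.00 mm³
X̄ = 405990.00 / 8310.00 = 48.86 mm
Ȳ = 438225.00 / 8310.00 = 52.73 mm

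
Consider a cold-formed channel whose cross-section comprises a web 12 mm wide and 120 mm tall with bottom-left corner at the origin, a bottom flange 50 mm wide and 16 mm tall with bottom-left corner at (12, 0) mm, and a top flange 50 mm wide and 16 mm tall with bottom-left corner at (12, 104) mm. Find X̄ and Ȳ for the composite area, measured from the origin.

X̄ = 22.32 mm, Ȳ = 60.00 mm

web: A = 12 × 120 = 1440.00, centroid at (6.00, 60.00).
bottom flange: A = 50 × 16 = 800.00, centroid at (37.00, 8.00).
top flange: A = 50 × 16 = 800.00, centroid at (37.00, 112.00).
ΣA = 3040.00 mm²
ΣAX̄ = (1440.00)(6.00) + (800.00)(37.00) + (800.00)(37.00) = 67840.00 mm³
ΣAȲ = (1440.00)(60.00) + (800.00)(8.00) + (800.00)(112.00) = 182400.00 mm³
X̄ = 67840.00 / 3040.00 = 22.32 mm
Ȳ = 182400.00 / 3040.00 = 60.00 mm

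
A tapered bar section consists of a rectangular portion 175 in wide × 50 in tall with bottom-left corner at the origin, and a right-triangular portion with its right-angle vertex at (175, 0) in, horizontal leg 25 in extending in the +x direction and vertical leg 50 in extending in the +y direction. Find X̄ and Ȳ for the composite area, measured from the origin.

X̄ = 93.89 in, Ȳ = 24.44 in

Part | A | x̄ᵢ | ȳᵢ | A·x̄ᵢ | A·ȳᵢ
rectangular portion | 8750.00 | 87.50 | 25.00 | 765625.00 | 218750.00
triangular portion | 625.00 | 183.33 | 16.67 | 114583.33 | 10416.67
Σ | 9375.00 |  |  | 880208.33 | 229166.67
X̄ = 880208.33 / 9375.00 = 93.89 in
Ȳ = 229166.67 / 9375.00 = 24.44 in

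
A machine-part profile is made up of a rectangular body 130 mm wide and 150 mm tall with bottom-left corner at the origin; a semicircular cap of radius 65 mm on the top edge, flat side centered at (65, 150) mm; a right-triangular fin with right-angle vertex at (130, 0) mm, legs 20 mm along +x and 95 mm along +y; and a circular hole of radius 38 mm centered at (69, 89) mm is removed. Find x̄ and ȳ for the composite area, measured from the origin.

rectangular body: A = 130 × 150 = 19500.00, centroid at (65.00, 75.00).
semicircular top: A = ½π·65² = 6636.61, centroid at (65.00, 177.59).
triangular fin: A = ½·20·95 = 950.00, centroid at (136.67, 31.67).
hole: A = −π·38² = -4536.46, centroid at (69.00, 89.00).
ΣA = 22550.15 mm²
ΣAx̄ = (19500.00)(65.00) + (6636.61)(65.00) + (950.00)(136.67) + (-4536.46)(69.00) = 1515697.55 mm³
ΣAȳ = (19500.00)(75.00) + (6636.61)(177.59) + (950.00)(31.67) + (-4536.46)(89.00) = 2267413.92 mm³
x̄ = 1515697.55 / 22550.15 = 67.21 mm
ȳ = 2267413.92 / 22550.15 = 100.55 mm

x̄ = 67.21 mm, ȳ = 100.55 mm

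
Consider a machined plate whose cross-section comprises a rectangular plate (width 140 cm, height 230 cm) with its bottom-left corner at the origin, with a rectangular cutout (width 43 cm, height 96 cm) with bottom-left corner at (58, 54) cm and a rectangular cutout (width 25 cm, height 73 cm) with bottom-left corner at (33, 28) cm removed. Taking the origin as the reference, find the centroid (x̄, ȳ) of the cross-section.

plate: A = 140 × 230 = 32200.00, centroid at (70.00, 115.00).
hole 1: A = −(43 × 96) = -4128.00, centroid at (79.50, 102.00).
hole 2: A = −(25 × 73) = -1825.00, centroid at (45.50, 64.50).
ΣA = 26247.00 cm², ΣAx̄ = 1842786.50 cm³, ΣAȳ = 3164231.50 cm³.
x̄ = 1842786.50/26247.00 = 70.21 cm; ȳ = 3164231.50/26247.00 = 120.56 cm.

x̄ = 70.21 cm, ȳ = 120.56 cm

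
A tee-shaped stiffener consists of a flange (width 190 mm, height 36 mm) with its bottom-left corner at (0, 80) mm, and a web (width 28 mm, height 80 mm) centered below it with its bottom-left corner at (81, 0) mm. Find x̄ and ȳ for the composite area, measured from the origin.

x̄ = 95.00 mm, ȳ = 83.69 mm

web: A = 28 × 80 = 2240.00, centroid at (95.00, 40.00).
flange: A = 190 × 36 = 6840.00, centroid at (95.00, 98.00).
ΣA = 9080.00 mm², ΣAx̄ = 862600.00 mm³, ΣAȳ = 759920.00 mm³.
x̄ = 862600.00/9080.00 = 95.00 mm; ȳ = 759920.00/9080.00 = 83.69 mm.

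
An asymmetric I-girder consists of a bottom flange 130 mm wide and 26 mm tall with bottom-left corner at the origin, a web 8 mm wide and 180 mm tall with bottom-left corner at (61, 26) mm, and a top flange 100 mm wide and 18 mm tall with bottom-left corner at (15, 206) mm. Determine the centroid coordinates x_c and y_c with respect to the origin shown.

x_c = 65.00 mm, y_c = 90.33 mm

bottom flange: A = 130 × 26 = 3380.00, centroid at (65.00, 13.00).
web: A = 8 × 180 = 1440.00, centroid at (65.00, 116.00).
top flange: A = 100 × 18 = 1800.00, centroid at (65.00, 215.00).
ΣA = 6620.00 mm², ΣAx_c = 430300.00 mm³, ΣAy_c = 597980.00 mm³.
x_c = 430300.00/6620.00 = 65.00 mm; y_c = 597980.00/6620.00 = 90.33 mm.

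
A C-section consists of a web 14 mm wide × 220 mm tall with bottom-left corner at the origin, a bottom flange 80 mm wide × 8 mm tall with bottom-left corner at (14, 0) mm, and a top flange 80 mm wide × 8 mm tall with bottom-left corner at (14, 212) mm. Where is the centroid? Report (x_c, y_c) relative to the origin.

Part | A | x̄ᵢ | ȳᵢ | A·x̄ᵢ | A·ȳᵢ
web | 3080.00 | 7.00 | 110.00 | 21560.00 | 338800.00
bottom flange | 640.00 | 54.00 | 4.00 | 34560.00 | 2560.00
top flange | 640.00 | 54.00 | 216.00 | 34560.00 | 138240.00
Σ | 4360.00 |  |  | 90680.00 | 479600.00
x_c = 90680.00 / 4360.00 = 20.80 mm
y_c = 479600.00 / 4360.00 = 110.00 mm

x_c = 20.80 mm, y_c = 110.00 mm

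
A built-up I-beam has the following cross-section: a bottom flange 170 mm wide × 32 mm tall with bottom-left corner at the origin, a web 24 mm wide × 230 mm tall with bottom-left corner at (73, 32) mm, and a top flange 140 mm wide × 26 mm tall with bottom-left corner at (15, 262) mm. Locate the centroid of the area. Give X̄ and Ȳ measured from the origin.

X̄ = 85.00 mm, Ȳ = 130.10 mm

bottom flange: A = 170 × 32 = 5440.00, centroid at (85.00, 16.00).
web: A = 24 × 230 = 5520.00, centroid at (85.00, 147.00).
top flange: A = 140 × 26 = 3640.00, centroid at (85.00, 275.00).
ΣA = 14600.00 mm²
ΣAX̄ = (5440.00)(85.00) + (5520.00)(85.00) + (3640.00)(85.00) = 1241000.00 mm³
ΣAȲ = (5440.00)(16.00) + (5520.00)(147.00) + (3640.00)(275.00) = 1899480.00 mm³
X̄ = 1241000.00 / 14600.00 = 85.00 mm
Ȳ = 1899480.00 / 14600.00 = 130.10 mm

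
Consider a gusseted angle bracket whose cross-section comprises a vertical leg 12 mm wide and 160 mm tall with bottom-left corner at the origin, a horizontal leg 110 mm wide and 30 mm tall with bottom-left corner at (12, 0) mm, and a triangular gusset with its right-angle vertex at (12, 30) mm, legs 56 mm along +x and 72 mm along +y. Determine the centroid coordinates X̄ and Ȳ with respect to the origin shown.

vertical leg: A = 12 × 160 = 1920.00, centroid at (6.00, 80.00).
horizontal leg: A = 110 × 30 = 3300.00, centroid at (67.00, 15.00).
gusset: A = ½·56·72 = 2016.00, centroid at (30.67, 54.00).
ΣA = 7236.00 mm²
ΣAX̄ = (1920.00)(6.00) + (3300.00)(67.00) + (2016.00)(30.67) = 294444.00 mm³
ΣAȲ = (1920.00)(80.00) + (3300.00)(15.00) + (2016.00)(54.00) = 311964.00 mm³
X̄ = 294444.00 / 7236.00 = 40.69 mm
Ȳ = 311964.00 / 7236.00 = 43.11 mm

X̄ = 40.69 mm, Ȳ = 43.11 mm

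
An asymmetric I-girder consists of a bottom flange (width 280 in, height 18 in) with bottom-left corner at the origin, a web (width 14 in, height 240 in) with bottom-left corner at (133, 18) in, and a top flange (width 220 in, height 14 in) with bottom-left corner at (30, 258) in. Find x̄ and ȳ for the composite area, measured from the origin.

bottom flange: A = 280 × 18 = 5040.00, centroid at (140.00, 9.00).
web: A = 14 × 240 = 3360.00, centroid at (140.00, 138.00).
top flange: A = 220 × 14 = 3080.00, centroid at (140.00, 265.00).
ΣA = 11480.00 in²
ΣAx̄ = (5040.00)(140.00) + (3360.00)(140.00) + (3080.00)(140.00) = 1607200.00 in³
ΣAȳ = (5040.00)(9.00) + (3360.00)(138.00) + (3080.00)(265.00) = 1325240.00 in³
x̄ = 1607200.00 / 11480.00 = 140.00 in
ȳ = 1325240.00 / 11480.00 = 115.44 in

x̄ = 140.00 in, ȳ = 115.44 in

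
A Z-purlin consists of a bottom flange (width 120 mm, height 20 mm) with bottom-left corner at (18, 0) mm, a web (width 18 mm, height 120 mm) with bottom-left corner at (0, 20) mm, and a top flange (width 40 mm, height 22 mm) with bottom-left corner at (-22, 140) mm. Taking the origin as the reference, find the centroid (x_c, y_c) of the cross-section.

x_c = 37.66 mm, y_c = 60.60 mm

bottom flange: A = 120 × 20 = 2400.00, centroid at (78.00, 10.00).
web: A = 18 × 120 = 2160.00, centroid at (9.00, 80.00).
top flange: A = 40 × 22 = 880.00, centroid at (-2.00, 151.00).
ΣA = 5440.00 mm²
ΣAx_c = (2400.00)(78.00) + (2160.00)(9.00) + (880.00)(-2.00) = 204880.00 mm³
ΣAy_c = (2400.00)(10.00) + (2160.00)(80.00) + (880.00)(151.00) = 329680.00 mm³
x_c = 204880.00 / 5440.00 = 37.66 mm
y_c = 329680.00 / 5440.00 = 60.60 mm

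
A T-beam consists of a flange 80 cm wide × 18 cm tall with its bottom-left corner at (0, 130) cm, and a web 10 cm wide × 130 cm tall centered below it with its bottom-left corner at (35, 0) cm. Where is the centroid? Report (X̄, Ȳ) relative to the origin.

Part | A | x̄ᵢ | ȳᵢ | A·x̄ᵢ | A·ȳᵢ
web | 1300.00 | 40.00 | 65.00 | 52000.00 | 84500.00
flange | 1440.00 | 40.00 | 139.00 | 57600.00 | 200160.00
Σ | 2740.00 |  |  | 109600.00 | 284660.00
X̄ = 109600.00 / 2740.00 = 40.00 cm
Ȳ = 284660.00 / 2740.00 = 103.89 cm

X̄ = 40.00 cm, Ȳ = 103.89 cm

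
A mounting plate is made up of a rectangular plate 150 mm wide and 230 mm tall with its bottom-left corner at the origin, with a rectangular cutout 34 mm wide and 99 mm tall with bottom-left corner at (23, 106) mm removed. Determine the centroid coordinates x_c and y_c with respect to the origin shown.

plate: A = 150 × 230 = 34500.00, centroid at (75.00, 115.00).
hole: A = −(34 × 99) = -3366.00, centroid at (40.00, 155.50).
ΣA = 31134.00 mm², ΣAx_c = 2452860.00 mm³, ΣAy_c = 3444087.00 mm³.
x_c = 2452860.00/31134.00 = 78.78 mm; y_c = 3444087.00/31134.00 = 110.62 mm.

x_c = 78.78 mm, y_c = 110.62 mm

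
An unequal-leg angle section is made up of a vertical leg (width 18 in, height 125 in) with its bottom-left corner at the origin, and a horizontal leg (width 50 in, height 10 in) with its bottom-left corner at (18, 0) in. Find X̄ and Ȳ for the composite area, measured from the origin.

X̄ = 15.18 in, Ȳ = 52.05 in

vertical leg: A = 18 × 125 = 2250.00, centroid at (9.00, 62.50).
horizontal leg: A = 50 × 10 = 500.00, centroid at (43.00, 5.00).
ΣA = 2750.00 in², ΣAX̄ = 41750.00 in³, ΣAȲ = 143125.00 in³.
X̄ = 41750.00/2750.00 = 15.18 in; Ȳ = 143125.00/2750.00 = 52.05 in.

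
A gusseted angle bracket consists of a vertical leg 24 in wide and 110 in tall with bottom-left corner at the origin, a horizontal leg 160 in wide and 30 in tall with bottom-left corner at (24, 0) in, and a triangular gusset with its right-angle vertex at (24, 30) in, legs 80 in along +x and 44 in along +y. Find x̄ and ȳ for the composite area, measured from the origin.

x̄ = 67.40 in, ȳ = 32.15 in

vertical leg: A = 24 × 110 = 2640.00, centroid at (12.00, 55.00).
horizontal leg: A = 160 × 30 = 4800.00, centroid at (104.00, 15.00).
gusset: A = ½·80·44 = 1760.00, centroid at (50.67, 44.67).
ΣA = 9200.00 in²
ΣAx̄ = (2640.00)(12.00) + (4800.00)(104.00) + (1760.00)(50.67) = 620053.33 in³
ΣAȳ = (2640.00)(55.00) + (4800.00)(15.00) + (1760.00)(44.67) = 295813.33 in³
x̄ = 620053.33 / 9200.00 = 67.40 in
ȳ = 295813.33 / 9200.00 = 32.15 in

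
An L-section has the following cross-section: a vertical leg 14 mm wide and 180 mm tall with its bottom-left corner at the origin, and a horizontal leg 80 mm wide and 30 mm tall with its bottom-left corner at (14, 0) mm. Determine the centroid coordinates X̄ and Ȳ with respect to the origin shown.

vertical leg: A = 14 × 180 = 2520.00, centroid at (7.00, 90.00).
horizontal leg: A = 80 × 30 = 2400.00, centroid at (54.00, 15.00).
ΣA = 4920.00 mm², ΣAX̄ = 147240.00 mm³, ΣAȲ = 262800.00 mm³.
X̄ = 147240.00/4920.00 = 29.93 mm; Ȳ = 262800.00/4920.00 = 53.41 mm.

X̄ = 29.93 mm, Ȳ = 53.41 mm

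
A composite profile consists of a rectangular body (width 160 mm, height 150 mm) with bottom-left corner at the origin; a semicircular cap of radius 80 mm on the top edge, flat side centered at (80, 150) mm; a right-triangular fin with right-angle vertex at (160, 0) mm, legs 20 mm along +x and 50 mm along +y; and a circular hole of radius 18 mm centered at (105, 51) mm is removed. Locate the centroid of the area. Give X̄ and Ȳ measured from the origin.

rectangular body: A = 160 × 150 = 24000.00, centroid at (80.00, 75.00).
semicircular top: A = ½π·80² = 10053.10, centroid at (80.00, 183.95).
triangular fin: A = ½·20·50 = 500.00, centroid at (166.67, 16.67).
hole: A = −π·18² = -1017.88, centroid at (105.00, 51.00).
ΣA = 33535.22 mm², ΣAX̄ = 2700704.07 mm³, ΣAȲ = 3605719.46 mm³.
X̄ = 2700704.07/33535.22 = 80.53 mm; Ȳ = 3605719.46/33535.22 = 107.52 mm.

X̄ = 80.53 mm, Ȳ = 107.52 mm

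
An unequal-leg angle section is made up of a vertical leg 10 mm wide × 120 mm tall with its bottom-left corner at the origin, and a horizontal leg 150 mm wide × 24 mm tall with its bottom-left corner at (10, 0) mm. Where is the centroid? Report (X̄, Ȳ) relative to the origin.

X̄ = 65.00 mm, Ȳ = 24.00 mm

vertical leg: A = 10 × 120 = 1200.00, centroid at (5.00, 60.00).
horizontal leg: A = 150 × 24 = 3600.00, centroid at (85.00, 12.00).
ΣA = 4800.00 mm², ΣAX̄ = 312000.00 mm³, ΣAȲ = 115200.00 mm³.
X̄ = 312000.00/4800.00 = 65.00 mm; Ȳ = 115200.00/4800.00 = 24.00 mm.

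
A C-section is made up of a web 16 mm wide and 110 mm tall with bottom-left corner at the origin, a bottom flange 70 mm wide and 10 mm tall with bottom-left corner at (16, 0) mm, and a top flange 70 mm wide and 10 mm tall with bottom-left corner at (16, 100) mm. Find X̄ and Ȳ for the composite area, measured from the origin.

web: A = 16 × 110 = 1760.00, centroid at (8.00, 55.00).
bottom flange: A = 70 × 10 = 700.00, centroid at (51.00, 5.00).
top flange: A = 70 × 10 = 700.00, centroid at (51.00, 105.00).
ΣA = 3160.00 mm², ΣAX̄ = 85480.00 mm³, ΣAȲ = 173800.00 mm³.
X̄ = 85480.00/3160.00 = 27.05 mm; Ȳ = 173800.00/3160.00 = 55.00 mm.

X̄ = 27.05 mm, Ȳ = 55.00 mm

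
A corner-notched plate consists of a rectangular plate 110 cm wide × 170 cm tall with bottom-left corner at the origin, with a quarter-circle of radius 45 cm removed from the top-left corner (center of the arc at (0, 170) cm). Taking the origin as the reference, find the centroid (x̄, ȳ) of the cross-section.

plate: A = 110 × 170 = 18700.00, centroid at (55.00, 85.00).
removed quarter-circle: A = −¼π·45² = -1590.43, centroid at (19.10, 150.90).
ΣA = 17109.57 cm², ΣAx̄ = 998125.00 cm³, ΣAȳ = 1349501.68 cm³.
x̄ = 998125.00/17109.57 = 58.34 cm; ȳ = 1349501.68/17109.57 = 78.87 cm.

x̄ = 58.34 cm, ȳ = 78.87 cm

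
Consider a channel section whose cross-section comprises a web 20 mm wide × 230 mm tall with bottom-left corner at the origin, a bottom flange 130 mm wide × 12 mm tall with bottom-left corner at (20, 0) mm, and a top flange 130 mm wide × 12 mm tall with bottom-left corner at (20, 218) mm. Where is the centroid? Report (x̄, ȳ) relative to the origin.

x̄ = 40.31 mm, ȳ = 115.00 mm

web: A = 20 × 230 = 4600.00, centroid at (10.00, 115.00).
bottom flange: A = 130 × 12 = 1560.00, centroid at (85.00, 6.00).
top flange: A = 130 × 12 = 1560.00, centroid at (85.00, 224.00).
ΣA = 7720.00 mm²
ΣAx̄ = (4600.00)(10.00) + (1560.00)(85.00) + (1560.00)(85.00) = 311200.00 mm³
ΣAȳ = (4600.00)(115.00) + (1560.00)(6.00) + (1560.00)(224.00) = 887800.00 mm³
x̄ = 311200.00 / 7720.00 = 40.31 mm
ȳ = 887800.00 / 7720.00 = 115.00 mm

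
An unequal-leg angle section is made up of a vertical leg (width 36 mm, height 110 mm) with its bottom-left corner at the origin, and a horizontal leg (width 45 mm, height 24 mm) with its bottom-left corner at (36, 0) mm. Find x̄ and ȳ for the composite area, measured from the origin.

vertical leg: A = 36 × 110 = 3960.00, centroid at (18.00, 55.00).
horizontal leg: A = 45 × 24 = 1080.00, centroid at (58.50, 12.00).
ΣA = 5040.00 mm²
ΣAx̄ = (3960.00)(18.00) + (1080.00)(58.50) = 134460.00 mm³
ΣAȳ = (3960.00)(55.00) + (1080.00)(12.00) = 230760.00 mm³
x̄ = 134460.00 / 5040.00 = 26.68 mm
ȳ = 230760.00 / 5040.00 = 45.79 mm

x̄ = 26.68 mm, ȳ = 45.79 mm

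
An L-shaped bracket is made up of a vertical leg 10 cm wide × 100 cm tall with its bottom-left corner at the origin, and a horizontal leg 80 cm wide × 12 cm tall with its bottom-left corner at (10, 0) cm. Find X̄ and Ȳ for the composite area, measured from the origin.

Part | A | x̄ᵢ | ȳᵢ | A·x̄ᵢ | A·ȳᵢ
vertical leg | 1000.00 | 5.00 | 50.00 | 5000.00 | 50000.00
horizontal leg | 960.00 | 50.00 | 6.00 | 48000.00 | 5760.00
Σ | 1960.00 |  |  | 53000.00 | 55760.00
X̄ = 53000.00 / 1960.00 = 27.04 cm
Ȳ = 55760.00 / 1960.00 = 28.45 cm

X̄ = 27.04 cm, Ȳ = 28.45 cm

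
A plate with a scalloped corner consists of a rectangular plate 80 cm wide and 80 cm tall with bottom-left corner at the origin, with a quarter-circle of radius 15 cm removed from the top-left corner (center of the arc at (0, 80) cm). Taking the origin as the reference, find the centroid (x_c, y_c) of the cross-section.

Part | A | x̄ᵢ | ȳᵢ | A·x̄ᵢ | A·ȳᵢ
plate | 6400.00 | 40.00 | 40.00 | 256000.00 | 256000.00
removed quarter-circle | -176.71 | 6.37 | 73.63 | -1125.00 | -13012.17
Σ | 6223.29 |  |  | 254875.00 | 242987.83
x_c = 254875.00 / 6223.29 = 40.96 cm
y_c = 242987.83 / 6223.29 = 39.04 cm

x_c = 40.96 cm, y_c = 39.04 cm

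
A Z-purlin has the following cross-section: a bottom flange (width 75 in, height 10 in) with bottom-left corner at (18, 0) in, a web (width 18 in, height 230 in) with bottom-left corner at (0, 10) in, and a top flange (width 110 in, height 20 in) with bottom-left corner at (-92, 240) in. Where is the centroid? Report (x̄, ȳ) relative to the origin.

bottom flange: A = 75 × 10 = 750.00, centroid at (55.50, 5.00).
web: A = 18 × 230 = 4140.00, centroid at (9.00, 125.00).
top flange: A = 110 × 20 = 2200.00, centroid at (-37.00, 250.00).
ΣA = 7090.00 in²
ΣAx̄ = (750.00)(55.50) + (4140.00)(9.00) + (2200.00)(-37.00) = -2515.00 in³
ΣAȳ = (750.00)(5.00) + (4140.00)(125.00) + (2200.00)(250.00) = 1071250.00 in³
x̄ = -2515.00 / 7090.00 = -0.35 in
ȳ = 1071250.00 / 7090.00 = 151.09 in

x̄ = -0.35 in, ȳ = 151.09 in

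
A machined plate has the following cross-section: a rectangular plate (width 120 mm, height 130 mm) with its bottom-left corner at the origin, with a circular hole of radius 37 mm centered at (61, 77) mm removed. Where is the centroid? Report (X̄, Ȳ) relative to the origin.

X̄ = 59.62 mm, Ȳ = 60.43 mm

plate: A = 120 × 130 = 15600.00, centroid at (60.00, 65.00).
hole: A = −π·37² = -4300.84, centroid at (61.00, 77.00).
ΣA = 11299.16 mm², ΣAX̄ = 673648.74 mm³, ΣAȲ = 682835.29 mm³.
X̄ = 673648.74/11299.16 = 59.62 mm; Ȳ = 682835.29/11299.16 = 60.43 mm.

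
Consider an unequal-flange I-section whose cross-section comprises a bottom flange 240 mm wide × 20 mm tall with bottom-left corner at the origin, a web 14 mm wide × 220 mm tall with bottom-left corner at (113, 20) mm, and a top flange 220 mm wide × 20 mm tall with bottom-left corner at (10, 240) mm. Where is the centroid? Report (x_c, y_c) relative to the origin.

x_c = 120.00 mm, y_c = 126.09 mm

bottom flange: A = 240 × 20 = 4800.00, centroid at (120.00, 10.00).
web: A = 14 × 220 = 3080.00, centroid at (120.00, 130.00).
top flange: A = 220 × 20 = 4400.00, centroid at (120.00, 250.00).
ΣA = 12280.00 mm²
ΣAx_c = (4800.00)(120.00) + (3080.00)(120.00) + (4400.00)(120.00) = 1473600.00 mm³
ΣAy_c = (4800.00)(10.00) + (3080.00)(130.00) + (4400.00)(250.00) = 1548400.00 mm³
x_c = 1473600.00 / 12280.00 = 120.00 mm
y_c = 1548400.00 / 12280.00 = 126.09 mm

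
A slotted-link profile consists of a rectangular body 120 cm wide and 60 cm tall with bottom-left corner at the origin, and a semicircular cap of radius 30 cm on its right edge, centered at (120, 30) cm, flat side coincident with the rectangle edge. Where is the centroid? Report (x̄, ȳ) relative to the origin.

x̄ = 71.94 cm, ȳ = 30.00 cm

Part | A | x̄ᵢ | ȳᵢ | A·x̄ᵢ | A·ȳᵢ
rectangular body | 7200.00 | 60.00 | 30.00 | 432000.00 | 216000.00
semicircular end | 1413.72 | 132.73 | 30.00 | 187646.00 | 42411.50
Σ | 8613.72 |  |  | 619646.00 | 258411.50
x̄ = 619646.00 / 8613.72 = 71.94 cm
ȳ = 258411.50 / 8613.72 = 30.00 cm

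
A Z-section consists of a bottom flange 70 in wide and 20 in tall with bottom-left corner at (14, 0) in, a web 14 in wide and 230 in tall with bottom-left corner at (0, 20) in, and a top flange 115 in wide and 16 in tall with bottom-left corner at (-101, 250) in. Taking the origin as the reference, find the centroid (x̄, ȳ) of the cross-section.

Part | A | x̄ᵢ | ȳᵢ | A·x̄ᵢ | A·ȳᵢ
bottom flange | 1400.00 | 49.00 | 10.00 | 68600.00 | 14000.00
web | 3220.00 | 7.00 | 135.00 | 22540.00 | 434700.00
top flange | 1840.00 | -43.50 | 258.00 | -80040.00 | 474720.00
Σ | 6460.00 |  |  | 11100.00 | 923420.00
x̄ = 11100.00 / 6460.00 = 1.72 in
ȳ = 923420.00 / 6460.00 = 142.94 in

x̄ = 1.72 in, ȳ = 142.94 in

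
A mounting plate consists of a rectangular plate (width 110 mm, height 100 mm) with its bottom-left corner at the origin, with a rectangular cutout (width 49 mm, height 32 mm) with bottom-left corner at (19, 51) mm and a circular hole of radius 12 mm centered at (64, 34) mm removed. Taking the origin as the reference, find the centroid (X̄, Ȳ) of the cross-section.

X̄ = 56.55 mm, Ȳ = 47.84 mm

plate: A = 110 × 100 = 11000.00, centroid at (55.00, 50.00).
hole 1: A = −(49 × 32) = -1568.00, centroid at (43.50, 67.00).
hole 2: A = −π·12² = -452.39, centroid at (64.00, 34.00).
ΣA = 8979.61 mm², ΣAX̄ = 507839.08 mm³, ΣAȲ = 429562.76 mm³.
X̄ = 507839.08/8979.61 = 56.55 mm; Ȳ = 429562.76/8979.61 = 47.84 mm.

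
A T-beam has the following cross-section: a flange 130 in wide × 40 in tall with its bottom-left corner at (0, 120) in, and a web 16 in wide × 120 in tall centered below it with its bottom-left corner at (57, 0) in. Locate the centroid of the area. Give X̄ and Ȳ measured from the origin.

X̄ = 65.00 in, Ȳ = 118.43 in

web: A = 16 × 120 = 1920.00, centroid at (65.00, 60.00).
flange: A = 130 × 40 = 5200.00, centroid at (65.00, 140.00).
ΣA = 7120.00 in²
ΣAX̄ = (1920.00)(65.00) + (5200.00)(65.00) = 462800.00 in³
ΣAȲ = (1920.00)(60.00) + (5200.00)(140.00) = 843200.00 in³
X̄ = 462800.00 / 7120.00 = 65.00 in
Ȳ = 843200.00 / 7120.00 = 118.43 in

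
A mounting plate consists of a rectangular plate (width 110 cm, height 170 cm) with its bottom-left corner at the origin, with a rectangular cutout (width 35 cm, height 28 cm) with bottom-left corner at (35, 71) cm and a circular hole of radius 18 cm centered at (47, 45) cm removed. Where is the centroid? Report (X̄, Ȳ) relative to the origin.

X̄ = 55.63 cm, Ȳ = 87.44 cm

plate: A = 110 × 170 = 18700.00, centroid at (55.00, 85.00).
hole 1: A = −(35 × 28) = -980.00, centroid at (52.50, 85.00).
hole 2: A = −π·18² = -1017.88, centroid at (47.00, 45.00).
ΣA = 16702.12 cm², ΣAX̄ = 929209.83 cm³, ΣAȲ = 1460395.58 cm³.
X̄ = 929209.83/16702.12 = 55.63 cm; Ȳ = 1460395.58/16702.12 = 87.44 cm.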